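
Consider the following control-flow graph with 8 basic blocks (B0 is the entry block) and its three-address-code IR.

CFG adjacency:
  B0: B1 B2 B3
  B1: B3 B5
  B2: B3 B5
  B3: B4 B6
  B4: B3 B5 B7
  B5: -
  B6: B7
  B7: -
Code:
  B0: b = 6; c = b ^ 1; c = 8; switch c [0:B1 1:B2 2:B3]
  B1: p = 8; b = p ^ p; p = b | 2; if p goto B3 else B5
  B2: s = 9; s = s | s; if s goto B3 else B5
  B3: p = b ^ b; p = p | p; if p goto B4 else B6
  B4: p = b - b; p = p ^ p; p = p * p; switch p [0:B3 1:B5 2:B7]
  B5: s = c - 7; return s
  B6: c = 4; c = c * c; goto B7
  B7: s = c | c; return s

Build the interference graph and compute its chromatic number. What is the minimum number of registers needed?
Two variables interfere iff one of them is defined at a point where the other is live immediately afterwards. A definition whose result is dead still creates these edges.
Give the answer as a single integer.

def/use:
  B0 def {b,c} use ∅
  B1 def {b,p} use ∅
  B2 def {s} use ∅
  B3 def {p} use {b}
  B4 def {p} use {b}
  B5 def {s} use {c}
  B6 def {c} use ∅
  B7 def {s} use {c}

Liveness:
  B0 li=∅ lo={b,c}
  B1 li={c} lo={b,c}
  B2 li={b,c} lo={b,c}
  B3 li={b,c} lo={b,c}
  B4 li={b,c} lo={b,c}
  B5 li={c} lo=∅
  B6 li=∅ lo={c}
  B7 li={c} lo=∅

Interference:
  b↔{c,p,s}
  c↔{b,p,s}
  p↔{b,c}
  s↔{b,c}

Chromatic number:
  {b,c,p} pairwise interfere (3-clique) ⇒ χ ≥ 3
  assign b→c0 c→c1 p→c2 s→c2 — no edge inside a register ⇒ χ ≤ 3
  χ = 3

Answer: 3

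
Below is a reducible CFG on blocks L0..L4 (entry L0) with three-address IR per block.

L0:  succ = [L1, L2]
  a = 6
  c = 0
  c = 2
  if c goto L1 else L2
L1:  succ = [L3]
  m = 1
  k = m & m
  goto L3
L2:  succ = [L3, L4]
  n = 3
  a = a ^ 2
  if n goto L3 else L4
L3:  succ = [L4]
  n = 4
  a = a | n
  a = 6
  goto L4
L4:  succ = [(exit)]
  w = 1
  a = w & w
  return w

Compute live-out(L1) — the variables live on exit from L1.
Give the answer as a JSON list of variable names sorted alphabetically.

Answer: ["a"]

Analysis:
Block summaries:
  L0: {a,c} / ∅
  L1: {k,m} / ∅
  L2: {a,n} / {a}
  L3: {a,n} / {a}
  L4: {a,w} / ∅

Live sets:
  L0 li=∅ lo={a}
  L1 li={a} lo={a}
  L2 li={a} lo={a}
  L3 li={a} lo=∅
  L4 li=∅ lo=∅

live-out(L1) = ["a"]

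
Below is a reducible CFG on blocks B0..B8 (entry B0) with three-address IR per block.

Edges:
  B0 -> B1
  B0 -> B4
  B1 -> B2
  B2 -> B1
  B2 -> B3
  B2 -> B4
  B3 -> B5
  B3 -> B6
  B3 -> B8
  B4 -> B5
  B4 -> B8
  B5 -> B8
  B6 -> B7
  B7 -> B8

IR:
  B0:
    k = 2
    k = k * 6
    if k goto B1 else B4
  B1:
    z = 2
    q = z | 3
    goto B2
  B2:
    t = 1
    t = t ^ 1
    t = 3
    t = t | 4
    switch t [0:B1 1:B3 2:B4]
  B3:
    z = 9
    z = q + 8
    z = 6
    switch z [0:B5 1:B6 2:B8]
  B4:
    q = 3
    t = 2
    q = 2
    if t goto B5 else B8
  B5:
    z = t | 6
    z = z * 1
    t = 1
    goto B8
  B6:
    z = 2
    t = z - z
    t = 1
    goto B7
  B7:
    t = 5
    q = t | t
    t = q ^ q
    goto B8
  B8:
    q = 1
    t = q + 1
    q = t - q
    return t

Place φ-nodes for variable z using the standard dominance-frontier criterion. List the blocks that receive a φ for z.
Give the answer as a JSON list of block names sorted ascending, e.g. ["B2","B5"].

idom tree: B1←B0 B2←B1 B3←B2 B4←B0 B5←B0 B6←B3 B7←B6 B8←B0
Dom∩ at merges:
  B1: preds {B0,B2}: {B0} ∩ {B0,B1,B2} = {B0}; idom=B0
  B4: preds {B0,B2}: {B0} ∩ {B0,B1,B2} = {B0}; idom=B0
  B5: preds {B3,B4}: {B0,B1,B2,B3} ∩ {B0,B4} = {B0}; idom=B0
  B8: preds {B3,B4,B5,B7}: {B0,B1,B2,B3} ∩ {B0,B4} ∩ {B0,B5} ∩ {B0,B1,B2,B3,B6,B7} = {B0}; idom=B0

Frontier:
  join B1 pred B0: · stop@B0
  join B1 pred B2: B2→B1 stop@B0
  join B4 pred B0: · stop@B0
  join B4 pred B2: B2→B1 stop@B0
  join B5 pred B3: B3→B2→B1 stop@B0
  join B5 pred B4: B4 stop@B0
  join B8 pred B3: B3→B2→B1 stop@B0
  join B8 pred B4: B4 stop@B0
  join B8 pred B5: B5 stop@B0
  join B8 pred B7: B7→B6→B3→B2→B1 stop@B0
  B0: DF=∅
  B1: DF={B1,B4,B5,B8}
  B2: DF={B1,B4,B5,B8}
  B3: DF={B5,B8}
  B4: DF={B5,B8}
  B5: DF={B8}
  B6: DF={B8}
  B7: DF={B8}
  B8: DF=∅

φ for z: defs {B1,B3,B5,B6}
  DF⁺ = {B1,B4,B5,B8}

Answer: ["B1", "B4", "B5", "B8"]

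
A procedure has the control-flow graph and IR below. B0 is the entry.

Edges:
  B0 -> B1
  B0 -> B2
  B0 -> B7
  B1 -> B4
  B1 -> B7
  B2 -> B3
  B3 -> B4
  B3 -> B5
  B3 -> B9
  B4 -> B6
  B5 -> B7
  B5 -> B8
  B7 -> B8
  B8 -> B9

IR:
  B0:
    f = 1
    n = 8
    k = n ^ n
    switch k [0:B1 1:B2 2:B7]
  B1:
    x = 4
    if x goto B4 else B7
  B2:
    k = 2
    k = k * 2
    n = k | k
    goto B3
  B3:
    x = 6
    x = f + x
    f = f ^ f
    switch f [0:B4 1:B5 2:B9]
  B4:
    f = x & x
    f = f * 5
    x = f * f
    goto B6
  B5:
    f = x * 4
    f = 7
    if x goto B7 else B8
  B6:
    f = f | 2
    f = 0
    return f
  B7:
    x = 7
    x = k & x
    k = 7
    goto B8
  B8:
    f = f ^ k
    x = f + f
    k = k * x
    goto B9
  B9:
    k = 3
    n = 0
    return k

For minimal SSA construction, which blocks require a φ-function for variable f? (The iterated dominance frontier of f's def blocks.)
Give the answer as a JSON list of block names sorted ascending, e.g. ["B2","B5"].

Answer: ["B4", "B7", "B8", "B9"]

Working:
idom tree: B1←B0 B2←B0 B3←B2 B4←B0 B5←B3 B6←B4 B7←B0 B8←B0 B9←B0
Dom at joins:
  B4: preds {B1,B3}: {B0,B1} ∩ {B0,B2,B3} = {B0}; idom=B0
  B7: preds {B0,B1,B5}: {B0} ∩ {B0,B1} ∩ {B0,B2,B3,B5} = {B0}; idom=B0
  B8: preds {B5,B7}: {B0,B2,B3,B5} ∩ {B0,B7} = {B0}; idom=B0
  B9: preds {B3,B8}: {B0,B2,B3} ∩ {B0,B8} = {B0}; idom=B0

DF derivation:
  join B4 pred B1: B1 stop@B0
  join B4 pred B3: B3→B2 stop@B0
  join B7 pred B0: · stop@B0
  join B7 pred B1: B1 stop@B0
  join B7 pred B5: B5→B3→B2 stop@B0
  join B8 pred B5: B5→B3→B2 stop@B0
  join B8 pred B7: B7 stop@B0
  join B9 pred B3: B3→B2 stop@B0
  join B9 pred B8: B8 stop@B0
  B0 → ∅
  B1 → {B4,B7}
  B2 → {B4,B7,B8,B9}
  B3 → {B4,B7,B8,B9}
  B4 → ∅
  B5 → {B7,B8}
  B6 → ∅
  B7 → {B8}
  B8 → {B9}
  B9 → ∅

φ for f: defs {B0,B3,B4,B5,B6,B8}
  DF⁺ = {B4,B7,B8,B9}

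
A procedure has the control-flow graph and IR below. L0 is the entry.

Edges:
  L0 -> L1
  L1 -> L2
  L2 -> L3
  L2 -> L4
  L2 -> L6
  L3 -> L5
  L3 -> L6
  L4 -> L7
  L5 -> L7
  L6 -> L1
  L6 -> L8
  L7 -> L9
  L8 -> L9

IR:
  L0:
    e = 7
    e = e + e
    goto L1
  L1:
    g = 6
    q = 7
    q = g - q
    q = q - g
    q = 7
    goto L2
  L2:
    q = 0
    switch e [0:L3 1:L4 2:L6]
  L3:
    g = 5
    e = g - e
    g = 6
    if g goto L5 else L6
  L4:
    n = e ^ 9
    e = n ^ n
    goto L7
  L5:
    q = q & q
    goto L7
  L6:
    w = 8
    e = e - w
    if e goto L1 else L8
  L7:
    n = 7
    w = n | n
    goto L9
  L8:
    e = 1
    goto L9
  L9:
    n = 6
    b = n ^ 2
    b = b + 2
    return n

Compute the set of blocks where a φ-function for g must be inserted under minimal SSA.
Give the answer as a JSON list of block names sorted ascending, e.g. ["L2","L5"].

idom tree: L1←L0 L2←L1 L3←L2 L4←L2 L5←L3 L6←L2 L7←L2 L8←L6 L9←L2
Dom at joins:
  L1: preds {L0,L6}: {L0} ∩ {L0,L1,L2,L6} = {L0}; idom=L0
  L6: preds {L2,L3}: {L0,L1,L2} ∩ {L0,L1,L2,L3} = {L0,L1,L2}; idom=L2
  L7: preds {L4,L5}: {L0,L1,L2,L4} ∩ {L0,L1,L2,L3,L5} = {L0,L1,L2}; idom=L2
  L9: preds {L7,L8}: {L0,L1,L2,L7} ∩ {L0,L1,L2,L6,L8} = {L0,L1,L2}; idom=L2

DF walk-up:
  join L1 pred L0: · stop@L0
  join L1 pred L6: L6→L2→L1 stop@L0
  join L6 pred L2: · stop@L2
  join L6 pred L3: L3 stop@L2
  join L7 pred L4: L4 stop@L2
  join L7 pred L5: L5→L3 stop@L2
  join L9 pred L7: L7 stop@L2
  join L9 pred L8: L8→L6 stop@L2
  L0 → ∅
  L1 → {L1}
  L2 → {L1}
  L3 → {L6,L7}
  L4 → {L7}
  L5 → {L7}
  L6 → {L1,L9}
  L7 → {L9}
  L8 → {L9}
  L9 → ∅

φ for g: defs {L1,L3}
  DF⁺ = {L1,L6,L7,L9}

Answer: ["L1", "L6", "L7", "L9"]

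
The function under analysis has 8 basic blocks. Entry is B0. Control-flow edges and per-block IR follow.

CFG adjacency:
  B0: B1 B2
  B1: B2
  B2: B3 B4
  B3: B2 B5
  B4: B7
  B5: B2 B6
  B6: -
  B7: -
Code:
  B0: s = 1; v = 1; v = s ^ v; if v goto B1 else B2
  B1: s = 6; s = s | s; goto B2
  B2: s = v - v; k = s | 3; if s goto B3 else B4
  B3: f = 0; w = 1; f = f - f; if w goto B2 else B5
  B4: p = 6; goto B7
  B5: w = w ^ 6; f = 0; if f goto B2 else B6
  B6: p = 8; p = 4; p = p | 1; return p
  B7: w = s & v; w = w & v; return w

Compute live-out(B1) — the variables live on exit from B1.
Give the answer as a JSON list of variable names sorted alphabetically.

Answer: ["v"]

Working:
def/use:
  B0: {s,v} / ∅
  B1: {s} / ∅
  B2: {k,s} / {v}
  B3: {f,w} / ∅
  B4: {p} / ∅
  B5: {f,w} / {w}
  B6: {p} / ∅
  B7: {w} / {s,v}

Liveness:
  B0: in=∅ out={v}
  B1: in={v} out={v}
  B2: in={v} out={s,v}
  B3: in={v} out={v,w}
  B4: in={s,v} out={s,v}
  B5: in={v,w} out={v}
  B6: in=∅ out=∅
  B7: in={s,v} out=∅

live-out(B1) = ["v"]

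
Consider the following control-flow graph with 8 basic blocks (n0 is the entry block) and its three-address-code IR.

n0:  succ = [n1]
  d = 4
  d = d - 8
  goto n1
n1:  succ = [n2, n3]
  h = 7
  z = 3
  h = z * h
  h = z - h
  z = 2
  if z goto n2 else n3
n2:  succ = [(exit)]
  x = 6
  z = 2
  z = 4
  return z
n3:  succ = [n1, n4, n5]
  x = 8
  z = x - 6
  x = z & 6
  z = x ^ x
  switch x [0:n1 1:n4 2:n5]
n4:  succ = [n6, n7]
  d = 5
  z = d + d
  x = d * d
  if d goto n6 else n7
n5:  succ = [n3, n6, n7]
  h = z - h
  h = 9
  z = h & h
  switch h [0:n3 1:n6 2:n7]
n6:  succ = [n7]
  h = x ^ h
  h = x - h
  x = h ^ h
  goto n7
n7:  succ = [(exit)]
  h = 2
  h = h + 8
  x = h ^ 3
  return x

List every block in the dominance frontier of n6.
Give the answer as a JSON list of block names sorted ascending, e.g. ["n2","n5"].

Answer: ["n7"]

Derivation:
idom tree: n1←n0 n2←n1 n3←n1 n4←n3 n5←n3 n6←n3 n7←n3
Join-block Dom:
  n1: preds {n0,n3}: {n0} ∩ {n0,n1,n3} = {n0}; idom=n0
  n3: preds {n1,n5}: {n0,n1} ∩ {n0,n1,n3,n5} = {n0,n1}; idom=n1
  n6: preds {n4,n5}: {n0,n1,n3,n4} ∩ {n0,n1,n3,n5} = {n0,n1,n3}; idom=n3
  n7: preds {n4,n5,n6}: {n0,n1,n3,n4} ∩ {n0,n1,n3,n5} ∩ {n0,n1,n3,n6} = {n0,n1,n3}; idom=n3

Frontier:
  join n1 pred n0: · stop@n0
  join n1 pred n3: n3→n1 stop@n0
  join n3 pred n1: · stop@n1
  join n3 pred n5: n5→n3 stop@n1
  join n6 pred n4: n4 stop@n3
  join n6 pred n5: n5 stop@n3
  join n7 pred n4: n4 stop@n3
  join n7 pred n5: n5 stop@n3
  join n7 pred n6: n6 stop@n3
  n0 → ∅
  n1 → {n1}
  n2 → ∅
  n3 → {n1,n3}
  n4 → {n6,n7}
  n5 → {n3,n6,n7}
  n6 → {n7}
  n7 → ∅

DF(n6) = ["n7"]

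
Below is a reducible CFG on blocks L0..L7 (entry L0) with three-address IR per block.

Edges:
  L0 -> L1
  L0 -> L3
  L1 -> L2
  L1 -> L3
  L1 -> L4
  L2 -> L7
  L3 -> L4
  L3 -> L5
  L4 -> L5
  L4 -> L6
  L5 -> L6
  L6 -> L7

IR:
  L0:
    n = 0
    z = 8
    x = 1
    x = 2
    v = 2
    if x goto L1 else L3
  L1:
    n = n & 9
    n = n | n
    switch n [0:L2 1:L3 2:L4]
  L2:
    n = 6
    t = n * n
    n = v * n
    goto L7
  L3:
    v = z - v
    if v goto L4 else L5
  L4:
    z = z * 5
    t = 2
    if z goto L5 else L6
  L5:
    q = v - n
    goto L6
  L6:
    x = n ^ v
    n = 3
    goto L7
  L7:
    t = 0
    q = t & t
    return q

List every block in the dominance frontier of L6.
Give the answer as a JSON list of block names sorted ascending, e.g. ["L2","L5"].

Answer: ["L7"]

Derivation:
idom tree: L1←L0 L2←L1 L3←L0 L4←L0 L5←L0 L6←L0 L7←L0
Join-block Dom:
  L3: preds {L0,L1}: {L0} ∩ {L0,L1} = {L0}; idom=L0
  L4: preds {L1,L3}: {L0,L1} ∩ {L0,L3} = {L0}; idom=L0
  L5: preds {L3,L4}: {L0,L3} ∩ {L0,L4} = {L0}; idom=L0
  L6: preds {L4,L5}: {L0,L4} ∩ {L0,L5} = {L0}; idom=L0
  L7: preds {L2,L6}: {L0,L1,L2} ∩ {L0,L6} = {L0}; idom=L0

DF walk-up:
  L3←L0: walk · to L0
  L3←L1: walk L1 to L0
  L4←L1: walk L1 to L0
  L4←L3: walk L3 to L0
  L5←L3: walk L3 to L0
  L5←L4: walk L4 to L0
  L6←L4: walk L4 to L0
  L6←L5: walk L5 to L0
  L7←L2: walk L2→L1 to L0
  L7←L6: walk L6 to L0
  L0: DF=∅
  L1: DF={L3,L4,L7}
  L2: DF={L7}
  L3: DF={L4,L5}
  L4: DF={L5,L6}
  L5: DF={L6}
  L6: DF={L7}
  L7: DF=∅

DF(L6) = ["L7"]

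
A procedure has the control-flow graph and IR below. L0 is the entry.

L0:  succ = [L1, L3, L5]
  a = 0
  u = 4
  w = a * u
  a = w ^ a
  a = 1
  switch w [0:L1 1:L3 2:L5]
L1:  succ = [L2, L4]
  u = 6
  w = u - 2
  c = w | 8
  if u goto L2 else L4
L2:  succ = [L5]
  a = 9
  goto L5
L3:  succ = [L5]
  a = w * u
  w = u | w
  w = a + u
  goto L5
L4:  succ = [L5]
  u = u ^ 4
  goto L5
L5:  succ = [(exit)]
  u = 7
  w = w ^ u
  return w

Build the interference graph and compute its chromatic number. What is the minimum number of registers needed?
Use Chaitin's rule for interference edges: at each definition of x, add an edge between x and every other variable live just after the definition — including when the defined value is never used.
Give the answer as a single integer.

Answer: 3

Derivation:
def/use:
  L0: def={a,u,w} ue=∅
  L1: def={c,u,w} ue=∅
  L2: def={a} ue=∅
  L3: def={a,w} ue={u,w}
  L4: def={u} ue={u}
  L5: def={u,w} ue={w}

Live sets:
  live L0: ∅→{u,w}
  live L1: ∅→{u,w}
  live L2: {w}→{w}
  live L3: {u,w}→{w}
  live L4: {u,w}→{w}
  live L5: {w}→∅

Interfere edges:
  a↔{u,w}
  c↔{u,w}
  u↔{a,c,w}
  w↔{a,c,u}

Registers:
  {a,u,w} pairwise interfere (3-clique) ⇒ χ ≥ 3
  assign a→c2 c→c2 u→c0 w→c1 — no edge inside a register ⇒ χ ≤ 3
  χ = 3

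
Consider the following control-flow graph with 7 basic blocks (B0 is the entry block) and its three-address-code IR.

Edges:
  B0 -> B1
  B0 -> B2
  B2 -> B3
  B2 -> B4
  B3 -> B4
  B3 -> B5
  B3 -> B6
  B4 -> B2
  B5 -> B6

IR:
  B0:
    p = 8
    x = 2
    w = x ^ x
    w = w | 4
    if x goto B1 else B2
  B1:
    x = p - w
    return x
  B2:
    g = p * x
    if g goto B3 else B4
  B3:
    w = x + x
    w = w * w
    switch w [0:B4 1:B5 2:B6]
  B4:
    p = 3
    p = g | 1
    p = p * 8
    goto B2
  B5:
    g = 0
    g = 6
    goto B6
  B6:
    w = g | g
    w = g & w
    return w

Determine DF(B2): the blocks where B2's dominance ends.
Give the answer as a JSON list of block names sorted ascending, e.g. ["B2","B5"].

idom tree: B1←B0 B2←B0 B3←B2 B4←B2 B5←B3 B6←B3
Dom∩ at merges:
  B2: preds {B0,B4}: {B0} ∩ {B0,B2,B4} = {B0}; idom=B0
  B4: preds {B2,B3}: {B0,B2} ∩ {B0,B2,B3} = {B0,B2}; idom=B2
  B6: preds {B3,B5}: {B0,B2,B3} ∩ {B0,B2,B3,B5} = {B0,B2,B3}; idom=B3

DF walk-up:
  B2←B0: walk · to B0
  B2←B4: walk B4→B2 to B0
  B4←B2: walk · to B2
  B4←B3: walk B3 to B2
  B6←B3: walk · to B3
  B6←B5: walk B5 to B3
  DF(B0)=∅
  DF(B1)=∅
  DF(B2)={B2}
  DF(B3)={B4}
  DF(B4)={B2}
  DF(B5)={B6}
  DF(B6)=∅

DF(B2) = ["B2"]

Answer: ["B2"]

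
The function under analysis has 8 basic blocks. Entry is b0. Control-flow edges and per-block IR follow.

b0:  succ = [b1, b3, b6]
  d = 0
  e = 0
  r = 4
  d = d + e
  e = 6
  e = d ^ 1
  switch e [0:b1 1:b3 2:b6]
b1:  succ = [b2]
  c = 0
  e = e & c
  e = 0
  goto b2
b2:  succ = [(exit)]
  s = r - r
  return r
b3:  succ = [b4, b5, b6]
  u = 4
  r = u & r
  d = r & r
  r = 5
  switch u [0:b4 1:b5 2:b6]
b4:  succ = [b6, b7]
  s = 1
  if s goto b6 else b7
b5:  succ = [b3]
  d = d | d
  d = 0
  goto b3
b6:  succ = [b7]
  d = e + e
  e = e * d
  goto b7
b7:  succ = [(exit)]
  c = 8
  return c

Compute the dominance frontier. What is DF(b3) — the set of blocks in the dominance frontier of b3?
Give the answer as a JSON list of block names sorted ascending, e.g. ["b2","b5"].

Answer: ["b3", "b6", "b7"]

Derivation:
idom tree: b1←b0 b2←b1 b3←b0 b4←b3 b5←b3 b6←b0 b7←b0
Dom∩ at merges:
  b3: preds {b0,b5}: {b0} ∩ {b0,b3,b5} = {b0}; idom=b0
  b6: preds {b0,b3,b4}: {b0} ∩ {b0,b3} ∩ {b0,b3,b4} = {b0}; idom=b0
  b7: preds {b4,b6}: {b0,b3,b4} ∩ {b0,b6} = {b0}; idom=b0

DF walk-up:
  join b3 pred b0: · stop@b0
  join b3 pred b5: b5→b3 stop@b0
  join b6 pred b0: · stop@b0
  join b6 pred b3: b3 stop@b0
  join b6 pred b4: b4→b3 stop@b0
  join b7 pred b4: b4→b3 stop@b0
  join b7 pred b6: b6 stop@b0
  b0: DF=∅
  b1: DF=∅
  b2: DF=∅
  b3: DF={b3,b6,b7}
  b4: DF={b6,b7}
  b5: DF={b3}
  b6: DF={b7}
  b7: DF=∅

DF(b3) = ["b3", "b6", "b7"]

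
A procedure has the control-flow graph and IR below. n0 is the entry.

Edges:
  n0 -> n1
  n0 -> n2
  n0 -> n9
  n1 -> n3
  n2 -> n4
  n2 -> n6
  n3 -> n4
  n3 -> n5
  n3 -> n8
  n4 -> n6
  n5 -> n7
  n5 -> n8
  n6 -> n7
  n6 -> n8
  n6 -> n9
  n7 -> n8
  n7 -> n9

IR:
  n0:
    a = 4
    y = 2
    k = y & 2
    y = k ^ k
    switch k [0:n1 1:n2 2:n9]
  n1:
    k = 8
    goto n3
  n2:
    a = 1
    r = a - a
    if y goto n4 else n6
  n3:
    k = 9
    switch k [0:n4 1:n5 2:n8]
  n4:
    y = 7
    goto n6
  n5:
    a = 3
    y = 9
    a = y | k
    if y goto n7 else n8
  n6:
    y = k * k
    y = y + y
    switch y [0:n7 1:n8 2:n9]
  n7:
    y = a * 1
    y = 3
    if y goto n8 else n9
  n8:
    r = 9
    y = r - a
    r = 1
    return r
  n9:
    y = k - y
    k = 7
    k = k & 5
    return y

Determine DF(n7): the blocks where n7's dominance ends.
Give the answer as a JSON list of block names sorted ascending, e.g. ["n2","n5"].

idom tree: n1←n0 n2←n0 n3←n1 n4←n0 n5←n3 n6←n0 n7←n0 n8←n0 n9←n0
Dom∩ at merges:
  n4: preds {n2,n3}: {n0,n2} ∩ {n0,n1,n3} = {n0}; idom=n0
  n6: preds {n2,n4}: {n0,n2} ∩ {n0,n4} = {n0}; idom=n0
  n7: preds {n5,n6}: {n0,n1,n3,n5} ∩ {n0,n6} = {n0}; idom=n0
  n8: preds {n3,n5,n6,n7}: {n0,n1,n3} ∩ {n0,n1,n3,n5} ∩ {n0,n6} ∩ {n0,n7} = {n0}; idom=n0
  n9: preds {n0,n6,n7}: {n0} ∩ {n0,n6} ∩ {n0,n7} = {n0}; idom=n0

Frontier:
  join n4 pred n2: n2 stop@n0
  join n4 pred n3: n3→n1 stop@n0
  join n6 pred n2: n2 stop@n0
  join n6 pred n4: n4 stop@n0
  join n7 pred n5: n5→n3→n1 stop@n0
  join n7 pred n6: n6 stop@n0
  join n8 pred n3: n3→n1 stop@n0
  join n8 pred n5: n5→n3→n1 stop@n0
  join n8 pred n6: n6 stop@n0
  join n8 pred n7: n7 stop@n0
  join n9 pred n0: · stop@n0
  join n9 pred n6: n6 stop@n0
  join n9 pred n7: n7 stop@n0
  n0 → ∅
  n1 → {n4,n7,n8}
  n2 → {n4,n6}
  n3 → {n4,n7,n8}
  n4 → {n6}
  n5 → {n7,n8}
  n6 → {n7,n8,n9}
  n7 → {n8,n9}
  n8 → ∅
  n9 → ∅

DF(n7) = ["n8", "n9"]

Answer: ["n8", "n9"]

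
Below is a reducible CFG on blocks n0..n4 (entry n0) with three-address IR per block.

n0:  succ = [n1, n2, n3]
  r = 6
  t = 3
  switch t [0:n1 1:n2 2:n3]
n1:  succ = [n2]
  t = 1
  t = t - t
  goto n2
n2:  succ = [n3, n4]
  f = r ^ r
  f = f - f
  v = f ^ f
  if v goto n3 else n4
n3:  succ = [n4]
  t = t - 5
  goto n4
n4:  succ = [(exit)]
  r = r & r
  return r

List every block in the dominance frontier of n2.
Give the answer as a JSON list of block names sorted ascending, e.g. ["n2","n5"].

idom tree: n1←n0 n2←n0 n3←n0 n4←n0
Dom at joins:
  n2: preds {n0,n1}: {n0} ∩ {n0,n1} = {n0}; idom=n0
  n3: preds {n0,n2}: {n0} ∩ {n0,n2} = {n0}; idom=n0
  n4: preds {n2,n3}: {n0,n2} ∩ {n0,n3} = {n0}; idom=n0

DF walk-up:
  join n2 pred n0: · stop@n0
  join n2 pred n1: n1 stop@n0
  join n3 pred n0: · stop@n0
  join n3 pred n2: n2 stop@n0
  join n4 pred n2: n2 stop@n0
  join n4 pred n3: n3 stop@n0
  DF(n0)=∅
  DF(n1)={n2}
  DF(n2)={n3,n4}
  DF(n3)={n4}
  DF(n4)=∅

DF(n2) = ["n3", "n4"]

Answer: ["n3", "n4"]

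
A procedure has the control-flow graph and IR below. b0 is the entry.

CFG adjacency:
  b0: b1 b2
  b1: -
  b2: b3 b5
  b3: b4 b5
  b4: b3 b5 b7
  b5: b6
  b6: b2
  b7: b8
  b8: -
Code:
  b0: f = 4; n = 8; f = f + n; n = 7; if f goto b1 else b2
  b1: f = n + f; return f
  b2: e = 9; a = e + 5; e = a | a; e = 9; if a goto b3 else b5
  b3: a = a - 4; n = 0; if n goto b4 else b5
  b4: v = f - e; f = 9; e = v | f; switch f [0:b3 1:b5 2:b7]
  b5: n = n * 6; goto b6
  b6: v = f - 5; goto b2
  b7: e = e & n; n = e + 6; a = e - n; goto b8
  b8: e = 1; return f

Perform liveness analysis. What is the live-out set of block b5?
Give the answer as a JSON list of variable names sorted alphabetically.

Answer: ["f", "n"]

Analysis:
Block summaries:
  b0 def {f,n} use ∅
  b1 def {f} use {f,n}
  b2 def {a,e} use ∅
  b3 def {a,n} use {a}
  b4 def {e,f,v} use {e,f}
  b5 def {n} use {n}
  b6 def {v} use {f}
  b7 def {a,e,n} use {e,n}
  b8 def {e} use {f}

Backward fixpoint:
  live b0: ∅→{f,n}
  live b1: {f,n}→∅
  live b2: {f,n}→{a,e,f,n}
  live b3: {a,e,f}→{a,e,f,n}
  live b4: {a,e,f,n}→{a,e,f,n}
  live b5: {f,n}→{f,n}
  live b6: {f,n}→{f,n}
  live b7: {e,f,n}→{f}
  live b8: {f}→∅

live-out(b5) = ["f", "n"]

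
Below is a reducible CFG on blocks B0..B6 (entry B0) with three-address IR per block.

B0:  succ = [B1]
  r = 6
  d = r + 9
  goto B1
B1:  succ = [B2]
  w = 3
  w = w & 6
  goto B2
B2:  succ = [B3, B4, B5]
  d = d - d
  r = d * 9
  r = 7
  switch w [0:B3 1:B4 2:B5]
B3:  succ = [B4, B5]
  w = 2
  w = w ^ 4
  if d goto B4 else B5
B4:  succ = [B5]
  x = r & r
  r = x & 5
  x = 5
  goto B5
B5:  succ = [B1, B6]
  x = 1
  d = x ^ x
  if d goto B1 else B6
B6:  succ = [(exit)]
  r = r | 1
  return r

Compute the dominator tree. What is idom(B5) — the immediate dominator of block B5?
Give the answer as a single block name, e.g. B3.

idom tree: B1←B0 B2←B1 B3←B2 B4←B2 B5←B2 B6←B5
Join-block Dom:
  B1: preds {B0,B5}: {B0} ∩ {B0,B1,B2,B5} = {B0}; idom=B0
  B4: preds {B2,B3}: {B0,B1,B2} ∩ {B0,B1,B2,B3} = {B0,B1,B2}; idom=B2
  B5: preds {B2,B3,B4}: {B0,B1,B2} ∩ {B0,B1,B2,B3} ∩ {B0,B1,B2,B4} = {B0,B1,B2}; idom=B2

idom(B5) = B2

Answer: B2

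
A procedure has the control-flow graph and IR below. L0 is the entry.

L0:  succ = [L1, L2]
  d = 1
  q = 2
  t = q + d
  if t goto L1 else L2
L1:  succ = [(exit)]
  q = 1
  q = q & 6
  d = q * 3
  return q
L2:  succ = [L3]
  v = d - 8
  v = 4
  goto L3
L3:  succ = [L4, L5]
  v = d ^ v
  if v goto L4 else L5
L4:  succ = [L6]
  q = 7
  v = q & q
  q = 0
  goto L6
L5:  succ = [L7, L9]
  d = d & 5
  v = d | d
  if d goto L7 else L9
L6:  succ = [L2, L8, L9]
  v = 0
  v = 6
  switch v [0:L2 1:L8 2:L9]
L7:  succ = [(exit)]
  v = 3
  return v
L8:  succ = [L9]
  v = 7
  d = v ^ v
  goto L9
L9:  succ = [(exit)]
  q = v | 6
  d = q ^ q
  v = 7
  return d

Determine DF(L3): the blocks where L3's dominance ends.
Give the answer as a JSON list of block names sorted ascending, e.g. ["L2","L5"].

Answer: ["L2"]

Working:
idom tree: L1←L0 L2←L0 L3←L2 L4←L3 L5←L3 L6←L4 L7←L5 L8←L6 L9←L3
Dom∩ at merges:
  L2: preds {L0,L6}: {L0} ∩ {L0,L2,L3,L4,L6} = {L0}; idom=L0
  L9: preds {L5,L6,L8}: {L0,L2,L3,L5} ∩ {L0,L2,L3,L4,L6} ∩ {L0,L2,L3,L4,L6,L8} = {L0,L2,L3}; idom=L3

Frontier:
  join L2 pred L0: · stop@L0
  join L2 pred L6: L6→L4→L3→L2 stop@L0
  join L9 pred L5: L5 stop@L3
  join L9 pred L6: L6→L4 stop@L3
  join L9 pred L8: L8→L6→L4 stop@L3
  L0: DF=∅
  L1: DF=∅
  L2: DF={L2}
  L3: DF={L2}
  L4: DF={L2,L9}
  L5: DF={L9}
  L6: DF={L2,L9}
  L7: DF=∅
  L8: DF={L9}
  L9: DF=∅

DF(L3) = ["L2"]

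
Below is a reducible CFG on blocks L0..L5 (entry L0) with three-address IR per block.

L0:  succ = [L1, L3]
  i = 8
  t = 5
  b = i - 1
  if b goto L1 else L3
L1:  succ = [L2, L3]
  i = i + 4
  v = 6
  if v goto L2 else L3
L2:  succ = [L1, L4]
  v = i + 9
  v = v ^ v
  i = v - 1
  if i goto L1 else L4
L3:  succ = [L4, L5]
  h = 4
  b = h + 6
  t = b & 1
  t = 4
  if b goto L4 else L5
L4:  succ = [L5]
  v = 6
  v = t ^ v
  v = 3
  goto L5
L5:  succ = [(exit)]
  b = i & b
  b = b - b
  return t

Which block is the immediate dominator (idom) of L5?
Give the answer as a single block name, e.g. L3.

idom tree: L1←L0 L2←L1 L3←L0 L4←L0 L5←L0
Dom at joins:
  L1: preds {L0,L2}: {L0} ∩ {L0,L1,L2} = {L0}; idom=L0
  L3: preds {L0,L1}: {L0} ∩ {L0,L1} = {L0}; idom=L0
  L4: preds {L2,L3}: {L0,L1,L2} ∩ {L0,L3} = {L0}; idom=L0
  L5: preds {L3,L4}: {L0,L3} ∩ {L0,L4} = {L0}; idom=L0

idom(L5) = L0

Answer: L0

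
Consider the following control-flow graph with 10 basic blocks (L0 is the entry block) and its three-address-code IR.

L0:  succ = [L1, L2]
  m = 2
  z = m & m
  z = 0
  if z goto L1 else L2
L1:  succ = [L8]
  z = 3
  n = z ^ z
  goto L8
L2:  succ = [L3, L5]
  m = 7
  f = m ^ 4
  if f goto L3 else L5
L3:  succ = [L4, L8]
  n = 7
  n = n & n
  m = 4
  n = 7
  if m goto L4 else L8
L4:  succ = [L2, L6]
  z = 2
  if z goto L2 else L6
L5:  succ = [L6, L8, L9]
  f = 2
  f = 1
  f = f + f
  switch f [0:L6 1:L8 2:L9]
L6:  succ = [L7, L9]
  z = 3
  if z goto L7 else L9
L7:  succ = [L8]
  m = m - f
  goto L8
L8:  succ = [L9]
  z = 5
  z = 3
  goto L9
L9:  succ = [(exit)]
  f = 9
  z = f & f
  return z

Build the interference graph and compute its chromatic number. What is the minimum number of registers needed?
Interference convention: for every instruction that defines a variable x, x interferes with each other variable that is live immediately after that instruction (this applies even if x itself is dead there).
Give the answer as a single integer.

def/use:
  L0 def {m,z} use ∅
  L1 def {n,z} use ∅
  L2 def {f,m} use ∅
  L3 def {m,n} use ∅
  L4 def {z} use ∅
  L5 def {f} use ∅
  L6 def {z} use ∅
  L7 def {m} use {f,m}
  L8 def {z} use ∅
  L9 def {f,z} use ∅

Liveness:
  L0 li=∅ lo=∅
  L1 li=∅ lo=∅
  L2 li=∅ lo={f,m}
  L3 li={f} lo={f,m}
  L4 li={f,m} lo={f,m}
  L5 li={m} lo={f,m}
  L6 li={f,m} lo={f,m}
  L7 li={f,m} lo=∅
  L8 li=∅ lo=∅
  L9 li=∅ lo=∅

Interfere edges:
  f: {m,n,z}
  m: {f,n,z}
  n: {f,m}
  z: {f,m}

Registers:
  lower bound: {f,m,n} mutually conflict ⇒ χ ≥ 3
  assign f→c0 m→c1 n→c2 z→c2 — no edge inside a register ⇒ χ ≤ 3
  χ = 3

Answer: 3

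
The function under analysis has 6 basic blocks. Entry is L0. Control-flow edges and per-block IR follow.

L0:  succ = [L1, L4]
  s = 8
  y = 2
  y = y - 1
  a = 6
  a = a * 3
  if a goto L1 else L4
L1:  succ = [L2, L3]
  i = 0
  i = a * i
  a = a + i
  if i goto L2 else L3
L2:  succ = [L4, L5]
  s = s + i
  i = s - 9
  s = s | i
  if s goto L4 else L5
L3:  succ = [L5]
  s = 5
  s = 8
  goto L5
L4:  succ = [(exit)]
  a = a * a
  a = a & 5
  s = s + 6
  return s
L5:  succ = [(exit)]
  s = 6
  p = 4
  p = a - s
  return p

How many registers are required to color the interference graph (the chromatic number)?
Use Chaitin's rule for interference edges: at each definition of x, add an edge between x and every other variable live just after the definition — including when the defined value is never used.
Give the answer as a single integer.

Answer: 3

Analysis:
Per-block:
  L0: def={a,s,y} ue=∅
  L1: def={a,i} ue={a}
  L2: def={i,s} ue={i,s}
  L3: def={s} ue=∅
  L4: def={a,s} ue={a,s}
  L5: def={p,s} ue={a}

Live sets:
  live L0: ∅→{a,s}
  live L1: {a,s}→{a,i,s}
  live L2: {a,i,s}→{a,s}
  live L3: {a}→{a}
  live L4: {a,s}→∅
  live L5: {a}→∅

Conflict graph:
  a — {i,p,s}
  i — {a,s}
  p — {a,s}
  s — {a,i,p,y}
  y — {s}

Colouring:
  {a,i,s} pairwise interfere (3-clique) ⇒ χ ≥ 3
  3-colouring: R0={s}  R1={a,y}  R2={i,p}
  χ = 3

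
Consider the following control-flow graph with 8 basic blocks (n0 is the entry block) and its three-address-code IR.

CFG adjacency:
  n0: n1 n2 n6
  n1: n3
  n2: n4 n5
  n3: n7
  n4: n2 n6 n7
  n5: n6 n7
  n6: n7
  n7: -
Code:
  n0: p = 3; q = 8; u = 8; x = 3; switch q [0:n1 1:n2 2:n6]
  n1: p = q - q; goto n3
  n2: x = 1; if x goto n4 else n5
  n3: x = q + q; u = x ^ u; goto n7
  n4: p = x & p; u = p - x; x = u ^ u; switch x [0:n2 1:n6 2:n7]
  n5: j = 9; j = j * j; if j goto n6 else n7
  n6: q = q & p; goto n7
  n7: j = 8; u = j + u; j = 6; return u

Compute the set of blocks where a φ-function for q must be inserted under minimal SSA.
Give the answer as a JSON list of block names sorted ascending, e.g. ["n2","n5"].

idom tree: n1←n0 n2←n0 n3←n1 n4←n2 n5←n2 n6←n0 n7←n0
Dom at joins:
  n2: preds {n0,n4}: {n0} ∩ {n0,n2,n4} = {n0}; idom=n0
  n6: preds {n0,n4,n5}: {n0} ∩ {n0,n2,n4} ∩ {n0,n2,n5} = {n0}; idom=n0
  n7: preds {n3,n4,n5,n6}: {n0,n1,n3} ∩ {n0,n2,n4} ∩ {n0,n2,n5} ∩ {n0,n6} = {n0}; idom=n0

DF walk-up:
  join n2 pred n0: · stop@n0
  join n2 pred n4: n4→n2 stop@n0
  join n6 pred n0: · stop@n0
  join n6 pred n4: n4→n2 stop@n0
  join n6 pred n5: n5→n2 stop@n0
  join n7 pred n3: n3→n1 stop@n0
  join n7 pred n4: n4→n2 stop@n0
  join n7 pred n5: n5→n2 stop@n0
  join n7 pred n6: n6 stop@n0
  DF(n0)=∅
  DF(n1)={n7}
  DF(n2)={n2,n6,n7}
  DF(n3)={n7}
  DF(n4)={n2,n6,n7}
  DF(n5)={n6,n7}
  DF(n6)={n7}
  DF(n7)=∅

φ for q: defs {n0,n6}
  DF⁺ = {n7}

Answer: ["n7"]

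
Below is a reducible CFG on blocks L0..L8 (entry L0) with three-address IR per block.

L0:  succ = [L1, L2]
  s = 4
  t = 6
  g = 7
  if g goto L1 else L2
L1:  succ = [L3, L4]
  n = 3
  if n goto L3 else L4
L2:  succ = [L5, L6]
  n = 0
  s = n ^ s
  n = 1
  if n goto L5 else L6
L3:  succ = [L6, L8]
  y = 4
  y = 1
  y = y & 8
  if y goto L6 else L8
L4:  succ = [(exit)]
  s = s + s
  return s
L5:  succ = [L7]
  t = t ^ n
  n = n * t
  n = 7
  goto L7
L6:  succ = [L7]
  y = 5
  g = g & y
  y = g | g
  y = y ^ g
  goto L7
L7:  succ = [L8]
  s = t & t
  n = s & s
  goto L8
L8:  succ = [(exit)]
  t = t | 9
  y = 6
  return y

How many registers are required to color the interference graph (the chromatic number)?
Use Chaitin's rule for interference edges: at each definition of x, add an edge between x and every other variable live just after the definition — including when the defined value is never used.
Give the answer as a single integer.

Answer: 4

Derivation:
Block summaries:
  L0: def={g,s,t} ue=∅
  L1: def={n} ue=∅
  L2: def={n,s} ue={s}
  L3: def={y} ue=∅
  L4: def={s} ue={s}
  L5: def={n,t} ue={n,t}
  L6: def={g,y} ue={g}
  L7: def={n,s} ue={t}
  L8: def={t,y} ue={t}

Live sets:
  L0: in=∅ out={g,s,t}
  L1: in={g,s,t} out={g,s,t}
  L2: in={g,s,t} out={g,n,t}
  L3: in={g,t} out={g,t}
  L4: in={s} out=∅
  L5: in={n,t} out={t}
  L6: in={g,t} out={t}
  L7: in={t} out={t}
  L8: in={t} out=∅

Interfere edges:
  g↔{n,s,t,y}
  n↔{g,s,t}
  s↔{g,n,t}
  t↔{g,n,s,y}
  y↔{g,t}

Colouring:
  clique {g,n,s,t} ⇒ need ≥ 4
  assign g→c0 n→c2 s→c3 t→c1 y→c2 — no edge inside a register ⇒ χ ≤ 4
  χ = 4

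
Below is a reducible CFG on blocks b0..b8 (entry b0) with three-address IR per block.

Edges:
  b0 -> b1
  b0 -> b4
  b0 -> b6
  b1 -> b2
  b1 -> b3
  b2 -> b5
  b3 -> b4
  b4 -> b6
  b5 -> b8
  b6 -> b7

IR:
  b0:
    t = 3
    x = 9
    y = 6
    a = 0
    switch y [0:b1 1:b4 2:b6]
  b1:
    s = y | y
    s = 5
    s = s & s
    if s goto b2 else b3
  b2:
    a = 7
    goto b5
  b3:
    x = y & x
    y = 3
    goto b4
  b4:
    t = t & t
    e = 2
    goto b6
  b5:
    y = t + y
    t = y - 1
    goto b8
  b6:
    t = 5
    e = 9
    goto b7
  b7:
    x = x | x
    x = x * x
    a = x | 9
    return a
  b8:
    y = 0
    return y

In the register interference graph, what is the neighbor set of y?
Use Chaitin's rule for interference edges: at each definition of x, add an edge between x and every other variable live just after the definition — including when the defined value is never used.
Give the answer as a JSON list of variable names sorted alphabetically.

Answer: ["a", "s", "t", "x"]

Derivation:
Per-block:
  b0: def={a,t,x,y} ue=∅
  b1: def={s} ue={y}
  b2: def={a} ue=∅
  b3: def={x,y} ue={x,y}
  b4: def={e,t} ue={t}
  b5: def={t,y} ue={t,y}
  b6: def={e,t} ue=∅
  b7: def={a,x} ue={x}
  b8: def={y} ue=∅

Live sets:
  b0 li=∅ lo={t,x,y}
  b1 li={t,x,y} lo={t,x,y}
  b2 li={t,y} lo={t,y}
  b3 li={t,x,y} lo={t,x}
  b4 li={t,x} lo={x}
  b5 li={t,y} lo=∅
  b6 li={x} lo={x}
  b7 li={x} lo=∅
  b8 li=∅ lo=∅

Conflict graph:
  a — {t,x,y}
  e — {x}
  s — {t,x,y}
  t — {a,s,x,y}
  x — {a,e,s,t,y}
  y — {a,s,t,x}

N(y) = ["a", "s", "t", "x"]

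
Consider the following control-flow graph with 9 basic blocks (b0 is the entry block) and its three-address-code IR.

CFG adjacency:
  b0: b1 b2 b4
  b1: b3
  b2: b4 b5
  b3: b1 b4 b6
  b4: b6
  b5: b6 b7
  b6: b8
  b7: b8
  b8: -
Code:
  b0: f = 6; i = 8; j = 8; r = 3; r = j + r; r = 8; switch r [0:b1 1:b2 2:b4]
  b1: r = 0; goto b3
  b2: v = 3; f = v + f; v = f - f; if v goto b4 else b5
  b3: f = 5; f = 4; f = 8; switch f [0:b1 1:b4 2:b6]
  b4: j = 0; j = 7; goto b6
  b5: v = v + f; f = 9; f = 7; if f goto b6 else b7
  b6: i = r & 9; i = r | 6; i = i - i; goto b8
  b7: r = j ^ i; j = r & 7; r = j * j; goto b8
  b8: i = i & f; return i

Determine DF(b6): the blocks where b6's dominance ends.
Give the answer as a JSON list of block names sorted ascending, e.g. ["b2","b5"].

Answer: ["b8"]

Derivation:
idom tree: b1←b0 b2←b0 b3←b1 b4←b0 b5←b2 b6←b0 b7←b5 b8←b0
Join-block Dom:
  b1: preds {b0,b3}: {b0} ∩ {b0,b1,b3} = {b0}; idom=b0
  b4: preds {b0,b2,b3}: {b0} ∩ {b0,b2} ∩ {b0,b1,b3} = {b0}; idom=b0
  b6: preds {b3,b4,b5}: {b0,b1,b3} ∩ {b0,b4} ∩ {b0,b2,b5} = {b0}; idom=b0
  b8: preds {b6,b7}: {b0,b6} ∩ {b0,b2,b5,b7} = {b0}; idom=b0

DF derivation:
  join b1 pred b0: · stop@b0
  join b1 pred b3: b3→b1 stop@b0
  join b4 pred b0: · stop@b0
  join b4 pred b2: b2 stop@b0
  join b4 pred b3: b3→b1 stop@b0
  join b6 pred b3: b3→b1 stop@b0
  join b6 pred b4: b4 stop@b0
  join b6 pred b5: b5→b2 stop@b0
  join b8 pred b6: b6 stop@b0
  join b8 pred b7: b7→b5→b2 stop@b0
  b0: DF=∅
  b1: DF={b1,b4,b6}
  b2: DF={b4,b6,b8}
  b3: DF={b1,b4,b6}
  b4: DF={b6}
  b5: DF={b6,b8}
  b6: DF={b8}
  b7: DF={b8}
  b8: DF=∅

DF(b6) = ["b8"]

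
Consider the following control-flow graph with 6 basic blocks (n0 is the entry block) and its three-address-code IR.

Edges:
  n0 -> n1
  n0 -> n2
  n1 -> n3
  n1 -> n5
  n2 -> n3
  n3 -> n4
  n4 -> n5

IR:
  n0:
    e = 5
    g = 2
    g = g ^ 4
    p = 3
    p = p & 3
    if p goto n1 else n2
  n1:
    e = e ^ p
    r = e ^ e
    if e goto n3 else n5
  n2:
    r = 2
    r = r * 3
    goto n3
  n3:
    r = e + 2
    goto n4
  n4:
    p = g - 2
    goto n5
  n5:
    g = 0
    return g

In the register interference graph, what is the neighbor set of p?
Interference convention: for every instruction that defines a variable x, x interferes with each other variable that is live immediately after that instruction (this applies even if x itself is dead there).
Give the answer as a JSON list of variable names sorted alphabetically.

def/use:
  n0 def {e,g,p} use ∅
  n1 def {e,r} use {e,p}
  n2 def {r} use ∅
  n3 def {r} use {e}
  n4 def {p} use {g}
  n5 def {g} use ∅

Backward fixpoint:
  n0: in=∅ out={e,g,p}
  n1: in={e,g,p} out={e,g}
  n2: in={e,g} out={e,g}
  n3: in={e,g} out={g}
  n4: in={g} out=∅
  n5: in=∅ out=∅

Interference:
  e: {g,p,r}
  g: {e,p,r}
  p: {e,g}
  r: {e,g}

N(p) = ["e", "g"]

Answer: ["e", "g"]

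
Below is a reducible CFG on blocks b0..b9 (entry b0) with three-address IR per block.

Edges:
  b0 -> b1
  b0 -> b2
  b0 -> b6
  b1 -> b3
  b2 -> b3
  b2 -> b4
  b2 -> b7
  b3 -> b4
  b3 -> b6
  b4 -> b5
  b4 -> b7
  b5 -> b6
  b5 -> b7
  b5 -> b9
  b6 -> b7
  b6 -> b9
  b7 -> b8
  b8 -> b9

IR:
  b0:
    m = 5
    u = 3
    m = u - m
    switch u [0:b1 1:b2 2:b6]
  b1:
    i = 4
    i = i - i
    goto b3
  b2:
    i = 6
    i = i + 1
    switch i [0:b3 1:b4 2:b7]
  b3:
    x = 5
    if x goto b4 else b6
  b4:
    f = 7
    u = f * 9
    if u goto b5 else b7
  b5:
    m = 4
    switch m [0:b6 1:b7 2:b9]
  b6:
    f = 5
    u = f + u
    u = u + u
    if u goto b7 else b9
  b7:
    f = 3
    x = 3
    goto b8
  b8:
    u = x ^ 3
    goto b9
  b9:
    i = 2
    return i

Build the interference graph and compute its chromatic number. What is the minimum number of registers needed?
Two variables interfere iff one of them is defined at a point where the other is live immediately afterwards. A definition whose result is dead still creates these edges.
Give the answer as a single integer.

def/use:
  b0 def {m,u} use ∅
  b1 def {i} use ∅
  b2 def {i} use ∅
  b3 def {x} use ∅
  b4 def {f,u} use ∅
  b5 def {m} use ∅
  b6 def {f,u} use {u}
  b7 def {f,x} use ∅
  b8 def {u} use {x}
  b9 def {i} use ∅

Backward fixpoint:
  b0 li=∅ lo={u}
  b1 li={u} lo={u}
  b2 li={u} lo={u}
  b3 li={u} lo={u}
  b4 li=∅ lo={u}
  b5 li={u} lo={u}
  b6 li={u} lo=∅
  b7 li=∅ lo={x}
  b8 li={x} lo=∅
  b9 li=∅ lo=∅

Interference:
  f↔{u}
  i↔{u}
  m↔{u}
  u↔{f,i,m,x}
  x↔{u}

Colouring:
  {f,u} pairwise interfere (2-clique) ⇒ χ ≥ 2
  assign f→R1 i→R1 m→R1 u→R0 x→R1 — no edge inside a register ⇒ χ ≤ 2
  χ = 2

Answer: 2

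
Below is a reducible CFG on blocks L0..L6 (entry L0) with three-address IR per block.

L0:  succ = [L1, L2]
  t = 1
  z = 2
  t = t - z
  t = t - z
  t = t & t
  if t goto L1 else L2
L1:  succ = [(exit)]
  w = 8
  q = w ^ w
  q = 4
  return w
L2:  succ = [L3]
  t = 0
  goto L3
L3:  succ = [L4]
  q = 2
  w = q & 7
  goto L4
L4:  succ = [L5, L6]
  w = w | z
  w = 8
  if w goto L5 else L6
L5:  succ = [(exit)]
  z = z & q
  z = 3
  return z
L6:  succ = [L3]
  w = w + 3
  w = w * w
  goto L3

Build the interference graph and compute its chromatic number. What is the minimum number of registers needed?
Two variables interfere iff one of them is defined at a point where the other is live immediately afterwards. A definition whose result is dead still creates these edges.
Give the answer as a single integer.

Per-block:
  L0: {t,z} / ∅
  L1: {q,w} / ∅
  L2: {t} / ∅
  L3: {q,w} / ∅
  L4: {w} / {w,z}
  L5: {z} / {q,z}
  L6: {w} / {w}

Live sets:
  live L0: ∅→{z}
  live L1: ∅→∅
  live L2: {z}→{z}
  live L3: {z}→{q,w,z}
  live L4: {q,w,z}→{q,w,z}
  live L5: {q,z}→∅
  live L6: {w,z}→{z}

Conflict graph:
  q↔{w,z}
  t↔{z}
  w↔{q,z}
  z↔{q,t,w}

Colouring:
  clique {q,w,z} ⇒ need ≥ 3
  3-colouring: c0={z}  c1={q,t}  c2={w}
  χ = 3

Answer: 3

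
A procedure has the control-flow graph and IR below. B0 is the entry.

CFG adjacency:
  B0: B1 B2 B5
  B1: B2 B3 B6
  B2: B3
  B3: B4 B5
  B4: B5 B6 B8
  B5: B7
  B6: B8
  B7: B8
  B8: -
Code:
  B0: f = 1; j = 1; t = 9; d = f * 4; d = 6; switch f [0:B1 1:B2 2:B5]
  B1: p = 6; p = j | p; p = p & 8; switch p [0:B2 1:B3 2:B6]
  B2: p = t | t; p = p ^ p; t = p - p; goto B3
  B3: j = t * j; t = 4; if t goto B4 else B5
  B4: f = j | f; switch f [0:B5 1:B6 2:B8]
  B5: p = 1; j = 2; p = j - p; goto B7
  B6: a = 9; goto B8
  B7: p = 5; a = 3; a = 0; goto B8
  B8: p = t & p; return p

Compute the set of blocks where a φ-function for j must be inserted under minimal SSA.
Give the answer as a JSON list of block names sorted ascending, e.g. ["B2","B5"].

idom tree: B1←B0 B2←B0 B3←B0 B4←B3 B5←B0 B6←B0 B7←B5 B8←B0
Join-block Dom:
  B2: preds {B0,B1}: {B0} ∩ {B0,B1} = {B0}; idom=B0
  B3: preds {B1,B2}: {B0,B1} ∩ {B0,B2} = {B0}; idom=B0
  B5: preds {B0,B3,B4}: {B0} ∩ {B0,B3} ∩ {B0,B3,B4} = {B0}; idom=B0
  B6: preds {B1,B4}: {B0,B1} ∩ {B0,B3,B4} = {B0}; idom=B0
  B8: preds {B4,B6,B7}: {B0,B3,B4} ∩ {B0,B6} ∩ {B0,B5,B7} = {B0}; idom=B0

DF walk-up:
  B2←B0: walk · to B0
  B2←B1: walk B1 to B0
  B3←B1: walk B1 to B0
  B3←B2: walk B2 to B0
  B5←B0: walk · to B0
  B5←B3: walk B3 to B0
  B5←B4: walk B4→B3 to B0
  B6←B1: walk B1 to B0
  B6←B4: walk B4→B3 to B0
  B8←B4: walk B4→B3 to B0
  B8←B6: walk B6 to B0
  B8←B7: walk B7→B5 to B0
  DF(B0)=∅
  DF(B1)={B2,B3,B6}
  DF(B2)={B3}
  DF(B3)={B5,B6,B8}
  DF(B4)={B5,B6,B8}
  DF(B5)={B8}
  DF(B6)={B8}
  DF(B7)={B8}
  DF(B8)=∅

φ for j: defs {B0,B3,B5}
  DF⁺ = {B5,B6,B8}

Answer: ["B5", "B6", "B8"]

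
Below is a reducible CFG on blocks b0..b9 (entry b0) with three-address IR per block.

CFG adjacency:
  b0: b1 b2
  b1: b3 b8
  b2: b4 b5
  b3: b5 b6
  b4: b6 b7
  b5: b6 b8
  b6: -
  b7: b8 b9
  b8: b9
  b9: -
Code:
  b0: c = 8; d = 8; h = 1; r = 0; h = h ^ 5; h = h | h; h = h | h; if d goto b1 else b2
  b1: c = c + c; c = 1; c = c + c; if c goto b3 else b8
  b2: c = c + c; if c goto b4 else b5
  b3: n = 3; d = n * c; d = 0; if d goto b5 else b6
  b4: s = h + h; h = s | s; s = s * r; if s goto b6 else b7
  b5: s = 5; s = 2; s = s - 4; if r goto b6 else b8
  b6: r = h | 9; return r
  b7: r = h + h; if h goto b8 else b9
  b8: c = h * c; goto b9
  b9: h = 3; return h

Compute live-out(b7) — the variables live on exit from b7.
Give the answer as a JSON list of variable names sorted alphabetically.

Answer: ["c", "h"]

Derivation:
def/use:
  b0: {c,d,h,r} / ∅
  b1: {c} / {c}
  b2: {c} / {c}
  b3: {d,n} / {c}
  b4: {h,s} / {h,r}
  b5: {s} / {r}
  b6: {r} / {h}
  b7: {r} / {h}
  b8: {c} / {c,h}
  b9: {h} / ∅

Backward fixpoint:
  live b0: ∅→{c,h,r}
  live b1: {c,h,r}→{c,h,r}
  live b2: {c,h,r}→{c,h,r}
  live b3: {c,h,r}→{c,h,r}
  live b4: {c,h,r}→{c,h}
  live b5: {c,h,r}→{c,h}
  live b6: {h}→∅
  live b7: {c,h}→{c,h}
  live b8: {c,h}→∅
  live b9: ∅→∅

live-out(b7) = ["c", "h"]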